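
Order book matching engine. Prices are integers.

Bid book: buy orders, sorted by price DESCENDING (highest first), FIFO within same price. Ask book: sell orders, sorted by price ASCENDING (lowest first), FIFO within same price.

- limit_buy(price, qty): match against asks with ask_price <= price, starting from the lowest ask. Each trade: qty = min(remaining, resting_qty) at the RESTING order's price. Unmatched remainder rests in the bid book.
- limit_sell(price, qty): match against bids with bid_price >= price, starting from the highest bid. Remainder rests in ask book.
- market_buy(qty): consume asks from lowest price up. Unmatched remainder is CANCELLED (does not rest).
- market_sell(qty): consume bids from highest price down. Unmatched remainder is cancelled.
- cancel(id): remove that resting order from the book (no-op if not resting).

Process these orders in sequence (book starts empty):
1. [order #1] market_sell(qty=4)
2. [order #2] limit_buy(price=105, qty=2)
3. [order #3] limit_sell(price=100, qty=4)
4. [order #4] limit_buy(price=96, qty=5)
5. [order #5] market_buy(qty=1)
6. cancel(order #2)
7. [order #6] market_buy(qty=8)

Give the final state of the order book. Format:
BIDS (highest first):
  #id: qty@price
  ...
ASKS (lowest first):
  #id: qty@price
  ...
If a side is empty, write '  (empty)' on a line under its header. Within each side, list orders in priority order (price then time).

Answer: BIDS (highest first):
  #4: 5@96
ASKS (lowest first):
  (empty)

Derivation:
After op 1 [order #1] market_sell(qty=4): fills=none; bids=[-] asks=[-]
After op 2 [order #2] limit_buy(price=105, qty=2): fills=none; bids=[#2:2@105] asks=[-]
After op 3 [order #3] limit_sell(price=100, qty=4): fills=#2x#3:2@105; bids=[-] asks=[#3:2@100]
After op 4 [order #4] limit_buy(price=96, qty=5): fills=none; bids=[#4:5@96] asks=[#3:2@100]
After op 5 [order #5] market_buy(qty=1): fills=#5x#3:1@100; bids=[#4:5@96] asks=[#3:1@100]
After op 6 cancel(order #2): fills=none; bids=[#4:5@96] asks=[#3:1@100]
After op 7 [order #6] market_buy(qty=8): fills=#6x#3:1@100; bids=[#4:5@96] asks=[-]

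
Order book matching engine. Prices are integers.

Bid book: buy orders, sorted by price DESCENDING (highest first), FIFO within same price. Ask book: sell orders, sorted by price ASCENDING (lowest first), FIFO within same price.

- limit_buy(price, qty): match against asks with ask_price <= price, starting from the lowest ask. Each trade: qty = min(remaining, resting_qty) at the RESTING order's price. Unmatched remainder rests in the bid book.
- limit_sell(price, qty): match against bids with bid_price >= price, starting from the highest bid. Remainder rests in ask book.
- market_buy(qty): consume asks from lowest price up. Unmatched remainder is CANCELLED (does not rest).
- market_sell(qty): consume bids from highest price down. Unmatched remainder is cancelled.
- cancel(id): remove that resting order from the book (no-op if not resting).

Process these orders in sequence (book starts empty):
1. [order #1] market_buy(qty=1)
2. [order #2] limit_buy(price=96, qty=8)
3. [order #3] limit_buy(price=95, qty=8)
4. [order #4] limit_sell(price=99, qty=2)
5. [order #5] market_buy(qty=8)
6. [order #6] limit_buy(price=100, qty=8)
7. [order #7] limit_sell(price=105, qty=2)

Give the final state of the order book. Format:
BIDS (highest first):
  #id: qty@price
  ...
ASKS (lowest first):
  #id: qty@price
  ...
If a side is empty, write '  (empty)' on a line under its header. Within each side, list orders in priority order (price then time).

After op 1 [order #1] market_buy(qty=1): fills=none; bids=[-] asks=[-]
After op 2 [order #2] limit_buy(price=96, qty=8): fills=none; bids=[#2:8@96] asks=[-]
After op 3 [order #3] limit_buy(price=95, qty=8): fills=none; bids=[#2:8@96 #3:8@95] asks=[-]
After op 4 [order #4] limit_sell(price=99, qty=2): fills=none; bids=[#2:8@96 #3:8@95] asks=[#4:2@99]
After op 5 [order #5] market_buy(qty=8): fills=#5x#4:2@99; bids=[#2:8@96 #3:8@95] asks=[-]
After op 6 [order #6] limit_buy(price=100, qty=8): fills=none; bids=[#6:8@100 #2:8@96 #3:8@95] asks=[-]
After op 7 [order #7] limit_sell(price=105, qty=2): fills=none; bids=[#6:8@100 #2:8@96 #3:8@95] asks=[#7:2@105]

Answer: BIDS (highest first):
  #6: 8@100
  #2: 8@96
  #3: 8@95
ASKS (lowest first):
  #7: 2@105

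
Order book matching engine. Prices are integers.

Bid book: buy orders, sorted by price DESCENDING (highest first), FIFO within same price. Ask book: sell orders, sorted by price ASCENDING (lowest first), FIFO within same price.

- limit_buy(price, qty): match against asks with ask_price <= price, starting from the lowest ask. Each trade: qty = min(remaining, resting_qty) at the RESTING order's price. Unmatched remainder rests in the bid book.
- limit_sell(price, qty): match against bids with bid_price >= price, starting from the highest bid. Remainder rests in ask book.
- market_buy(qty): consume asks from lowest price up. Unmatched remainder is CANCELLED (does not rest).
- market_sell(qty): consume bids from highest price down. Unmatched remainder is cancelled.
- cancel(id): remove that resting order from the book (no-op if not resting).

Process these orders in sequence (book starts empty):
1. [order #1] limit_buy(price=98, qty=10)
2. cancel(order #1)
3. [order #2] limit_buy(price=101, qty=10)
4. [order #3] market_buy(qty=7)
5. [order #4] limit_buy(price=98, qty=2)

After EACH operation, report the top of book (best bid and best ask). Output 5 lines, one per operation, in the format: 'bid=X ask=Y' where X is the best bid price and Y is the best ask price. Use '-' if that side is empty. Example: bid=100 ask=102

Answer: bid=98 ask=-
bid=- ask=-
bid=101 ask=-
bid=101 ask=-
bid=101 ask=-

Derivation:
After op 1 [order #1] limit_buy(price=98, qty=10): fills=none; bids=[#1:10@98] asks=[-]
After op 2 cancel(order #1): fills=none; bids=[-] asks=[-]
After op 3 [order #2] limit_buy(price=101, qty=10): fills=none; bids=[#2:10@101] asks=[-]
After op 4 [order #3] market_buy(qty=7): fills=none; bids=[#2:10@101] asks=[-]
After op 5 [order #4] limit_buy(price=98, qty=2): fills=none; bids=[#2:10@101 #4:2@98] asks=[-]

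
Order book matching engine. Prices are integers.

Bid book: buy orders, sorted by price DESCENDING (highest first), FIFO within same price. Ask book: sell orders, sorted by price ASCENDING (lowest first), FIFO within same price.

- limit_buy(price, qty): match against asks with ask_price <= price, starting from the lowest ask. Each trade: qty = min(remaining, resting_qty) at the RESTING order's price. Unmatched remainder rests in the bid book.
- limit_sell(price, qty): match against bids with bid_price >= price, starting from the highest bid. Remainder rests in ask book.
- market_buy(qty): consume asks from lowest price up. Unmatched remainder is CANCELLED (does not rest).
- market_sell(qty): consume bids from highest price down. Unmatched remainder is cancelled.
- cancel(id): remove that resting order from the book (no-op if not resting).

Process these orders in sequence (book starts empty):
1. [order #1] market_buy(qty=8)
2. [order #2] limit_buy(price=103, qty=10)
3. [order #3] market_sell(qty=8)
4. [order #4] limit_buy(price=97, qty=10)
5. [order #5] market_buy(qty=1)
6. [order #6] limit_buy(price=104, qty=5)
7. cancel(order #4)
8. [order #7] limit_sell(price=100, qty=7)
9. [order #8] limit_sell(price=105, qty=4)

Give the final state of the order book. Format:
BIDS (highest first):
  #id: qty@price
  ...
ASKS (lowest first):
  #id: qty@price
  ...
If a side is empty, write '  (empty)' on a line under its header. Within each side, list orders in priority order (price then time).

After op 1 [order #1] market_buy(qty=8): fills=none; bids=[-] asks=[-]
After op 2 [order #2] limit_buy(price=103, qty=10): fills=none; bids=[#2:10@103] asks=[-]
After op 3 [order #3] market_sell(qty=8): fills=#2x#3:8@103; bids=[#2:2@103] asks=[-]
After op 4 [order #4] limit_buy(price=97, qty=10): fills=none; bids=[#2:2@103 #4:10@97] asks=[-]
After op 5 [order #5] market_buy(qty=1): fills=none; bids=[#2:2@103 #4:10@97] asks=[-]
After op 6 [order #6] limit_buy(price=104, qty=5): fills=none; bids=[#6:5@104 #2:2@103 #4:10@97] asks=[-]
After op 7 cancel(order #4): fills=none; bids=[#6:5@104 #2:2@103] asks=[-]
After op 8 [order #7] limit_sell(price=100, qty=7): fills=#6x#7:5@104 #2x#7:2@103; bids=[-] asks=[-]
After op 9 [order #8] limit_sell(price=105, qty=4): fills=none; bids=[-] asks=[#8:4@105]

Answer: BIDS (highest first):
  (empty)
ASKS (lowest first):
  #8: 4@105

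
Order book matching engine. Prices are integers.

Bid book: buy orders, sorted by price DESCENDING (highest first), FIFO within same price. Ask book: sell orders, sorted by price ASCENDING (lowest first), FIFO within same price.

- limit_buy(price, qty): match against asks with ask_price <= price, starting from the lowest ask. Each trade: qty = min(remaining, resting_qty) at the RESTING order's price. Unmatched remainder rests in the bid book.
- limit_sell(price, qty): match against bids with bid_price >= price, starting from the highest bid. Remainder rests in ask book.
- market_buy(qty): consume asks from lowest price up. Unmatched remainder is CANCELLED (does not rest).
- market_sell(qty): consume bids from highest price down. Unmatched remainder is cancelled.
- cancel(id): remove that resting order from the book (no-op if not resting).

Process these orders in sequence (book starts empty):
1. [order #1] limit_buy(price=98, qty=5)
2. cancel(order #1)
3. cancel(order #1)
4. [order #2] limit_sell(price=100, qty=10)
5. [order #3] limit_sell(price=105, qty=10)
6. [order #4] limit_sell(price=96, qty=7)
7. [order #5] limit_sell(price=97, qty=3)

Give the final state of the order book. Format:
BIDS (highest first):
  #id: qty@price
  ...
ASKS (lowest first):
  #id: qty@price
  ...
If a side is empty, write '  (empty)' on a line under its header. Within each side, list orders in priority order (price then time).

After op 1 [order #1] limit_buy(price=98, qty=5): fills=none; bids=[#1:5@98] asks=[-]
After op 2 cancel(order #1): fills=none; bids=[-] asks=[-]
After op 3 cancel(order #1): fills=none; bids=[-] asks=[-]
After op 4 [order #2] limit_sell(price=100, qty=10): fills=none; bids=[-] asks=[#2:10@100]
After op 5 [order #3] limit_sell(price=105, qty=10): fills=none; bids=[-] asks=[#2:10@100 #3:10@105]
After op 6 [order #4] limit_sell(price=96, qty=7): fills=none; bids=[-] asks=[#4:7@96 #2:10@100 #3:10@105]
After op 7 [order #5] limit_sell(price=97, qty=3): fills=none; bids=[-] asks=[#4:7@96 #5:3@97 #2:10@100 #3:10@105]

Answer: BIDS (highest first):
  (empty)
ASKS (lowest first):
  #4: 7@96
  #5: 3@97
  #2: 10@100
  #3: 10@105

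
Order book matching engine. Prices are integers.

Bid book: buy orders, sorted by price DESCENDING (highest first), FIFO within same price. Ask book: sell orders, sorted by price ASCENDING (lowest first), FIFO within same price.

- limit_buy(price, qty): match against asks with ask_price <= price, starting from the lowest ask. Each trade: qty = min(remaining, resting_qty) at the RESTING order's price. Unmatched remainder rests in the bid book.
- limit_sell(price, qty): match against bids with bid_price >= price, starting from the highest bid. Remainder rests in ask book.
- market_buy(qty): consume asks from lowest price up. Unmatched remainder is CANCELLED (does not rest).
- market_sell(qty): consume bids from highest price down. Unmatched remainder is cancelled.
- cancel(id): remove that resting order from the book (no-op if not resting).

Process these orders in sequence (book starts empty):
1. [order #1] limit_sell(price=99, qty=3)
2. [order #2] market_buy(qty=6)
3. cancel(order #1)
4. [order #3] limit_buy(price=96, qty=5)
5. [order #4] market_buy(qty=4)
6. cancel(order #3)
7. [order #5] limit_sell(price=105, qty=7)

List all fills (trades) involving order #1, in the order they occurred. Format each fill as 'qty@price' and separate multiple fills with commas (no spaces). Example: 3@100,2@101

After op 1 [order #1] limit_sell(price=99, qty=3): fills=none; bids=[-] asks=[#1:3@99]
After op 2 [order #2] market_buy(qty=6): fills=#2x#1:3@99; bids=[-] asks=[-]
After op 3 cancel(order #1): fills=none; bids=[-] asks=[-]
After op 4 [order #3] limit_buy(price=96, qty=5): fills=none; bids=[#3:5@96] asks=[-]
After op 5 [order #4] market_buy(qty=4): fills=none; bids=[#3:5@96] asks=[-]
After op 6 cancel(order #3): fills=none; bids=[-] asks=[-]
After op 7 [order #5] limit_sell(price=105, qty=7): fills=none; bids=[-] asks=[#5:7@105]

Answer: 3@99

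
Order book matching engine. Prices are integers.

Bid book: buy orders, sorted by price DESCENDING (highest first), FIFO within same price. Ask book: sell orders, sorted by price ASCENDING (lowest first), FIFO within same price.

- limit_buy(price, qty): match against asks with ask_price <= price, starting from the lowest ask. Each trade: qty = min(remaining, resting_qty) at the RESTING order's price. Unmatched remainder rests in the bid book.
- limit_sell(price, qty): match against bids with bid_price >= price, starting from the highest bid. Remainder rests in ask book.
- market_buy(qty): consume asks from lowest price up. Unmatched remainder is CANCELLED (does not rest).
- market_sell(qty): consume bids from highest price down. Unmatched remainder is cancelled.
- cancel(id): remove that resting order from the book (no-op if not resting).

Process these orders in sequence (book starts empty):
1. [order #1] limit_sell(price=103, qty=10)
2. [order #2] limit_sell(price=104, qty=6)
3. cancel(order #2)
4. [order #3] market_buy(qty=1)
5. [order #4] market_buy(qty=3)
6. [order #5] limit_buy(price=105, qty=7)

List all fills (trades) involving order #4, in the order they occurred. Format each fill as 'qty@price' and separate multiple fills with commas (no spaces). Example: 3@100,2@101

After op 1 [order #1] limit_sell(price=103, qty=10): fills=none; bids=[-] asks=[#1:10@103]
After op 2 [order #2] limit_sell(price=104, qty=6): fills=none; bids=[-] asks=[#1:10@103 #2:6@104]
After op 3 cancel(order #2): fills=none; bids=[-] asks=[#1:10@103]
After op 4 [order #3] market_buy(qty=1): fills=#3x#1:1@103; bids=[-] asks=[#1:9@103]
After op 5 [order #4] market_buy(qty=3): fills=#4x#1:3@103; bids=[-] asks=[#1:6@103]
After op 6 [order #5] limit_buy(price=105, qty=7): fills=#5x#1:6@103; bids=[#5:1@105] asks=[-]

Answer: 3@103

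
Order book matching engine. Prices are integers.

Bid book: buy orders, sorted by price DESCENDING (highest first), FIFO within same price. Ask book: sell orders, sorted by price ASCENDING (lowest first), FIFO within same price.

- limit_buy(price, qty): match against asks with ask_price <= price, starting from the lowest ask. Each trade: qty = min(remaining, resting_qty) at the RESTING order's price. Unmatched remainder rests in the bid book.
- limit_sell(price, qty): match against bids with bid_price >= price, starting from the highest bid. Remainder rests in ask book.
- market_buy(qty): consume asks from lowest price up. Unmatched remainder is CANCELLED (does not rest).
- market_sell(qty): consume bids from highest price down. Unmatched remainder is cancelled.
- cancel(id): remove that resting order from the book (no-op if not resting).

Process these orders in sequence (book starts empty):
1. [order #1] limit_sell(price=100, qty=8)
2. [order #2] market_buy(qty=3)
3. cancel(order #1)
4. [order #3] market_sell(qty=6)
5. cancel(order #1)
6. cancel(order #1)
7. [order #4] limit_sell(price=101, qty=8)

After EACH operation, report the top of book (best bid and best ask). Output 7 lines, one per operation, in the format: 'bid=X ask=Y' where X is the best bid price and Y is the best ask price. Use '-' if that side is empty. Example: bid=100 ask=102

After op 1 [order #1] limit_sell(price=100, qty=8): fills=none; bids=[-] asks=[#1:8@100]
After op 2 [order #2] market_buy(qty=3): fills=#2x#1:3@100; bids=[-] asks=[#1:5@100]
After op 3 cancel(order #1): fills=none; bids=[-] asks=[-]
After op 4 [order #3] market_sell(qty=6): fills=none; bids=[-] asks=[-]
After op 5 cancel(order #1): fills=none; bids=[-] asks=[-]
After op 6 cancel(order #1): fills=none; bids=[-] asks=[-]
After op 7 [order #4] limit_sell(price=101, qty=8): fills=none; bids=[-] asks=[#4:8@101]

Answer: bid=- ask=100
bid=- ask=100
bid=- ask=-
bid=- ask=-
bid=- ask=-
bid=- ask=-
bid=- ask=101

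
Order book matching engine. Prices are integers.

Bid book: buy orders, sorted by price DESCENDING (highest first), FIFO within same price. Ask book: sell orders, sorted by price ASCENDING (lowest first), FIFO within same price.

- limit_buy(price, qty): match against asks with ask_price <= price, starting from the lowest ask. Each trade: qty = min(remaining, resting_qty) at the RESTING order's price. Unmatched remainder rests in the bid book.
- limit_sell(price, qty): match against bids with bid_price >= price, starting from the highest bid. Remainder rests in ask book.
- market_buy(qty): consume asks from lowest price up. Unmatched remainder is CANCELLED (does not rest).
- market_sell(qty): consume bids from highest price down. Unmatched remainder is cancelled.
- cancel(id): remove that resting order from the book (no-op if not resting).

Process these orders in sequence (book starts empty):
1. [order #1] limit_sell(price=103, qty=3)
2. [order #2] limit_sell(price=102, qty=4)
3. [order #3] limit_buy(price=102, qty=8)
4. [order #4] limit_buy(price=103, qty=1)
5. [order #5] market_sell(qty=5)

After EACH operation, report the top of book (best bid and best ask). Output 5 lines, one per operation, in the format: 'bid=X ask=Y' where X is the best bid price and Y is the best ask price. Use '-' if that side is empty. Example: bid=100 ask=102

After op 1 [order #1] limit_sell(price=103, qty=3): fills=none; bids=[-] asks=[#1:3@103]
After op 2 [order #2] limit_sell(price=102, qty=4): fills=none; bids=[-] asks=[#2:4@102 #1:3@103]
After op 3 [order #3] limit_buy(price=102, qty=8): fills=#3x#2:4@102; bids=[#3:4@102] asks=[#1:3@103]
After op 4 [order #4] limit_buy(price=103, qty=1): fills=#4x#1:1@103; bids=[#3:4@102] asks=[#1:2@103]
After op 5 [order #5] market_sell(qty=5): fills=#3x#5:4@102; bids=[-] asks=[#1:2@103]

Answer: bid=- ask=103
bid=- ask=102
bid=102 ask=103
bid=102 ask=103
bid=- ask=103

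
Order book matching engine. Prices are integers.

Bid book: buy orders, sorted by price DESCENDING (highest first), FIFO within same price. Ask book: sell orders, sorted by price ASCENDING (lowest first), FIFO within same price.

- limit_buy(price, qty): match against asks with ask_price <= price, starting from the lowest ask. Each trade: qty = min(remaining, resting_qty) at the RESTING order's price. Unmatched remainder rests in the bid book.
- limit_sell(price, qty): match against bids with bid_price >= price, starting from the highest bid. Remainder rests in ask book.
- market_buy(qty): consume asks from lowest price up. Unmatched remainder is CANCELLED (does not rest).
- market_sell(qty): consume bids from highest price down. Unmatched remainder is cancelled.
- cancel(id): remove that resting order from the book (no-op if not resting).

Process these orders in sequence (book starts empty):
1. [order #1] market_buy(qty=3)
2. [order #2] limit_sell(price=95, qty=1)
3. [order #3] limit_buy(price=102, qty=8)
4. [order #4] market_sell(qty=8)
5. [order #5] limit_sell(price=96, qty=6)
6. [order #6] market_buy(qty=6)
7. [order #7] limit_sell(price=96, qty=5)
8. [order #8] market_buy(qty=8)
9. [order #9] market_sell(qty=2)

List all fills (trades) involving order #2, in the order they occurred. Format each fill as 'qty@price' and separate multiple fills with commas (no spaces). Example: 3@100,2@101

Answer: 1@95

Derivation:
After op 1 [order #1] market_buy(qty=3): fills=none; bids=[-] asks=[-]
After op 2 [order #2] limit_sell(price=95, qty=1): fills=none; bids=[-] asks=[#2:1@95]
After op 3 [order #3] limit_buy(price=102, qty=8): fills=#3x#2:1@95; bids=[#3:7@102] asks=[-]
After op 4 [order #4] market_sell(qty=8): fills=#3x#4:7@102; bids=[-] asks=[-]
After op 5 [order #5] limit_sell(price=96, qty=6): fills=none; bids=[-] asks=[#5:6@96]
After op 6 [order #6] market_buy(qty=6): fills=#6x#5:6@96; bids=[-] asks=[-]
After op 7 [order #7] limit_sell(price=96, qty=5): fills=none; bids=[-] asks=[#7:5@96]
After op 8 [order #8] market_buy(qty=8): fills=#8x#7:5@96; bids=[-] asks=[-]
After op 9 [order #9] market_sell(qty=2): fills=none; bids=[-] asks=[-]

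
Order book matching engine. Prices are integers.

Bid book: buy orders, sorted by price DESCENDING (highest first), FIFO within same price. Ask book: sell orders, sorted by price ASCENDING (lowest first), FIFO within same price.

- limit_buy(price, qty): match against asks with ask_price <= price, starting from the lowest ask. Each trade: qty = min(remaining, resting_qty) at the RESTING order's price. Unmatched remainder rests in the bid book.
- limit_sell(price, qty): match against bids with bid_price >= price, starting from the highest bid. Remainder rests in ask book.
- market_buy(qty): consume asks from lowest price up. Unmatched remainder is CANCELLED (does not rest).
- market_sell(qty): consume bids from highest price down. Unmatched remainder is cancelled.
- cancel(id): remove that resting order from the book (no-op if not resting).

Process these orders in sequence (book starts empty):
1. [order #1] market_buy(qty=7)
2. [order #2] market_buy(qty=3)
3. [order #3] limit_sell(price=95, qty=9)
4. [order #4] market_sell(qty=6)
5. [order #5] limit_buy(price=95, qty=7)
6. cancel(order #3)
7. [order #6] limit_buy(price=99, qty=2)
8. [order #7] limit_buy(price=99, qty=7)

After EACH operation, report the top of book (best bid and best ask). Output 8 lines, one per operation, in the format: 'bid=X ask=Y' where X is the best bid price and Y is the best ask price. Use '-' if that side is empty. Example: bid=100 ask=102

Answer: bid=- ask=-
bid=- ask=-
bid=- ask=95
bid=- ask=95
bid=- ask=95
bid=- ask=-
bid=99 ask=-
bid=99 ask=-

Derivation:
After op 1 [order #1] market_buy(qty=7): fills=none; bids=[-] asks=[-]
After op 2 [order #2] market_buy(qty=3): fills=none; bids=[-] asks=[-]
After op 3 [order #3] limit_sell(price=95, qty=9): fills=none; bids=[-] asks=[#3:9@95]
After op 4 [order #4] market_sell(qty=6): fills=none; bids=[-] asks=[#3:9@95]
After op 5 [order #5] limit_buy(price=95, qty=7): fills=#5x#3:7@95; bids=[-] asks=[#3:2@95]
After op 6 cancel(order #3): fills=none; bids=[-] asks=[-]
After op 7 [order #6] limit_buy(price=99, qty=2): fills=none; bids=[#6:2@99] asks=[-]
After op 8 [order #7] limit_buy(price=99, qty=7): fills=none; bids=[#6:2@99 #7:7@99] asks=[-]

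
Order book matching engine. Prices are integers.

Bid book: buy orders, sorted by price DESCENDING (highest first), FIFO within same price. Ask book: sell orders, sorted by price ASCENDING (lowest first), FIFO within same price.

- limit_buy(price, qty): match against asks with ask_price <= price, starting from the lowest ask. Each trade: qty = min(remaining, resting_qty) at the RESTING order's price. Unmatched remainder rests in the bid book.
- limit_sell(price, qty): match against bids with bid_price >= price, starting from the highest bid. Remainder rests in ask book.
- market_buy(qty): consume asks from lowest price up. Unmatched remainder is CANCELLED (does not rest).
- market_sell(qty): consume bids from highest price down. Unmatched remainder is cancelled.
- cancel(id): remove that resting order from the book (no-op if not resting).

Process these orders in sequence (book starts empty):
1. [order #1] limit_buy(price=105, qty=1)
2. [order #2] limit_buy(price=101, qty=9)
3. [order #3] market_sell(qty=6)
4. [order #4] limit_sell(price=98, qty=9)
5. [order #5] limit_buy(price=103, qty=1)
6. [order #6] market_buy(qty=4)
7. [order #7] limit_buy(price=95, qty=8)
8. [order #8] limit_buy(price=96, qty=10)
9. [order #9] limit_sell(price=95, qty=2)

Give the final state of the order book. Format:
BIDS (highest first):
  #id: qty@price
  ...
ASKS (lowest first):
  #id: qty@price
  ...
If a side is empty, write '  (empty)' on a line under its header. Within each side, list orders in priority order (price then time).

Answer: BIDS (highest first):
  #8: 8@96
  #7: 8@95
ASKS (lowest first):
  (empty)

Derivation:
After op 1 [order #1] limit_buy(price=105, qty=1): fills=none; bids=[#1:1@105] asks=[-]
After op 2 [order #2] limit_buy(price=101, qty=9): fills=none; bids=[#1:1@105 #2:9@101] asks=[-]
After op 3 [order #3] market_sell(qty=6): fills=#1x#3:1@105 #2x#3:5@101; bids=[#2:4@101] asks=[-]
After op 4 [order #4] limit_sell(price=98, qty=9): fills=#2x#4:4@101; bids=[-] asks=[#4:5@98]
After op 5 [order #5] limit_buy(price=103, qty=1): fills=#5x#4:1@98; bids=[-] asks=[#4:4@98]
After op 6 [order #6] market_buy(qty=4): fills=#6x#4:4@98; bids=[-] asks=[-]
After op 7 [order #7] limit_buy(price=95, qty=8): fills=none; bids=[#7:8@95] asks=[-]
After op 8 [order #8] limit_buy(price=96, qty=10): fills=none; bids=[#8:10@96 #7:8@95] asks=[-]
After op 9 [order #9] limit_sell(price=95, qty=2): fills=#8x#9:2@96; bids=[#8:8@96 #7:8@95] asks=[-]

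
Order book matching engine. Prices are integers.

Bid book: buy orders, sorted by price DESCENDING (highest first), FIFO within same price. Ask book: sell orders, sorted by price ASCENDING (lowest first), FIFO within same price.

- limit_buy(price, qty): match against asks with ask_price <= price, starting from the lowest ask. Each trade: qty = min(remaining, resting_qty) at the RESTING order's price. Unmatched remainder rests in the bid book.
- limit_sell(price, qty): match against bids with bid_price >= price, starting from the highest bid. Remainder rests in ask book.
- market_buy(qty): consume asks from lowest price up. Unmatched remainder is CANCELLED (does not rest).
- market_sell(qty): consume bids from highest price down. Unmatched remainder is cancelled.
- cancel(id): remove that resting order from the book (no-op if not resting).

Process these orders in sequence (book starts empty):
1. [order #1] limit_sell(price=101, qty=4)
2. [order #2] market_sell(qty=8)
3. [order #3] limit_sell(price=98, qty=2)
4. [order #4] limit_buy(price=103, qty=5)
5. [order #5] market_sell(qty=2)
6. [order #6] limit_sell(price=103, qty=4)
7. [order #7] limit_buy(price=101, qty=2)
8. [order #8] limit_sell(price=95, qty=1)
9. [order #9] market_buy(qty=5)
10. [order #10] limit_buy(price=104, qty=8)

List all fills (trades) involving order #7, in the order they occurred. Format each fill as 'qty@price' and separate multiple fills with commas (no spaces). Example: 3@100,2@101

After op 1 [order #1] limit_sell(price=101, qty=4): fills=none; bids=[-] asks=[#1:4@101]
After op 2 [order #2] market_sell(qty=8): fills=none; bids=[-] asks=[#1:4@101]
After op 3 [order #3] limit_sell(price=98, qty=2): fills=none; bids=[-] asks=[#3:2@98 #1:4@101]
After op 4 [order #4] limit_buy(price=103, qty=5): fills=#4x#3:2@98 #4x#1:3@101; bids=[-] asks=[#1:1@101]
After op 5 [order #5] market_sell(qty=2): fills=none; bids=[-] asks=[#1:1@101]
After op 6 [order #6] limit_sell(price=103, qty=4): fills=none; bids=[-] asks=[#1:1@101 #6:4@103]
After op 7 [order #7] limit_buy(price=101, qty=2): fills=#7x#1:1@101; bids=[#7:1@101] asks=[#6:4@103]
After op 8 [order #8] limit_sell(price=95, qty=1): fills=#7x#8:1@101; bids=[-] asks=[#6:4@103]
After op 9 [order #9] market_buy(qty=5): fills=#9x#6:4@103; bids=[-] asks=[-]
After op 10 [order #10] limit_buy(price=104, qty=8): fills=none; bids=[#10:8@104] asks=[-]

Answer: 1@101,1@101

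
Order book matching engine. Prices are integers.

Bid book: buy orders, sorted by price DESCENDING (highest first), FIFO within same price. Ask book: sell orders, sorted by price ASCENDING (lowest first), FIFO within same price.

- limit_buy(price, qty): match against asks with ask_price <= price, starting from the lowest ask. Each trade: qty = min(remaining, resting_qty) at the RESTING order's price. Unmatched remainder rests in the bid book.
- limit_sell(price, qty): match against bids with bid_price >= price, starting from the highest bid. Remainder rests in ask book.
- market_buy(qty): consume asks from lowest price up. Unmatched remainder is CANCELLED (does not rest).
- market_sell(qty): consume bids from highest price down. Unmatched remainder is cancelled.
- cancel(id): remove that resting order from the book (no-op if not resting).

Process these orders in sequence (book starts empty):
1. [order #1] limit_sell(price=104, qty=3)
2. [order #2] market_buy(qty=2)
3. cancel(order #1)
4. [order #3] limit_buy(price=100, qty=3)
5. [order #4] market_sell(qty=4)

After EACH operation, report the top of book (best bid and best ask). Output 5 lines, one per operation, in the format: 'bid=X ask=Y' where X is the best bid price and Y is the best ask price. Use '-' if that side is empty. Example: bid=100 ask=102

After op 1 [order #1] limit_sell(price=104, qty=3): fills=none; bids=[-] asks=[#1:3@104]
After op 2 [order #2] market_buy(qty=2): fills=#2x#1:2@104; bids=[-] asks=[#1:1@104]
After op 3 cancel(order #1): fills=none; bids=[-] asks=[-]
After op 4 [order #3] limit_buy(price=100, qty=3): fills=none; bids=[#3:3@100] asks=[-]
After op 5 [order #4] market_sell(qty=4): fills=#3x#4:3@100; bids=[-] asks=[-]

Answer: bid=- ask=104
bid=- ask=104
bid=- ask=-
bid=100 ask=-
bid=- ask=-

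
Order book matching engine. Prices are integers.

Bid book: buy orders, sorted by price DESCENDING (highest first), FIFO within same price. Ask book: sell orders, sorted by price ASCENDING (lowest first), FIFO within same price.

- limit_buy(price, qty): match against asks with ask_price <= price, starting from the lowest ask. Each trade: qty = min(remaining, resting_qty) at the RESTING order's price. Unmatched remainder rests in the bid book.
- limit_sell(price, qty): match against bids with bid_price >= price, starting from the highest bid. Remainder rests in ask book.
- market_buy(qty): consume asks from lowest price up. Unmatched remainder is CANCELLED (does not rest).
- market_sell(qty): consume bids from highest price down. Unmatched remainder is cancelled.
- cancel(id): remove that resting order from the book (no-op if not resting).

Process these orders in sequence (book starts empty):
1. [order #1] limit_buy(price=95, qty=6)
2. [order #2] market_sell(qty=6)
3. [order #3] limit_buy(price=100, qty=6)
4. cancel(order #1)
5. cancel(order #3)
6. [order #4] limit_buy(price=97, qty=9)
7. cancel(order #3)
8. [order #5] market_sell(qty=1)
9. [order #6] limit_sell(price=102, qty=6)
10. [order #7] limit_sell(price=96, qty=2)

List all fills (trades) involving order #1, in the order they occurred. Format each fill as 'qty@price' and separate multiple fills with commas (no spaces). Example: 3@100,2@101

After op 1 [order #1] limit_buy(price=95, qty=6): fills=none; bids=[#1:6@95] asks=[-]
After op 2 [order #2] market_sell(qty=6): fills=#1x#2:6@95; bids=[-] asks=[-]
After op 3 [order #3] limit_buy(price=100, qty=6): fills=none; bids=[#3:6@100] asks=[-]
After op 4 cancel(order #1): fills=none; bids=[#3:6@100] asks=[-]
After op 5 cancel(order #3): fills=none; bids=[-] asks=[-]
After op 6 [order #4] limit_buy(price=97, qty=9): fills=none; bids=[#4:9@97] asks=[-]
After op 7 cancel(order #3): fills=none; bids=[#4:9@97] asks=[-]
After op 8 [order #5] market_sell(qty=1): fills=#4x#5:1@97; bids=[#4:8@97] asks=[-]
After op 9 [order #6] limit_sell(price=102, qty=6): fills=none; bids=[#4:8@97] asks=[#6:6@102]
After op 10 [order #7] limit_sell(price=96, qty=2): fills=#4x#7:2@97; bids=[#4:6@97] asks=[#6:6@102]

Answer: 6@95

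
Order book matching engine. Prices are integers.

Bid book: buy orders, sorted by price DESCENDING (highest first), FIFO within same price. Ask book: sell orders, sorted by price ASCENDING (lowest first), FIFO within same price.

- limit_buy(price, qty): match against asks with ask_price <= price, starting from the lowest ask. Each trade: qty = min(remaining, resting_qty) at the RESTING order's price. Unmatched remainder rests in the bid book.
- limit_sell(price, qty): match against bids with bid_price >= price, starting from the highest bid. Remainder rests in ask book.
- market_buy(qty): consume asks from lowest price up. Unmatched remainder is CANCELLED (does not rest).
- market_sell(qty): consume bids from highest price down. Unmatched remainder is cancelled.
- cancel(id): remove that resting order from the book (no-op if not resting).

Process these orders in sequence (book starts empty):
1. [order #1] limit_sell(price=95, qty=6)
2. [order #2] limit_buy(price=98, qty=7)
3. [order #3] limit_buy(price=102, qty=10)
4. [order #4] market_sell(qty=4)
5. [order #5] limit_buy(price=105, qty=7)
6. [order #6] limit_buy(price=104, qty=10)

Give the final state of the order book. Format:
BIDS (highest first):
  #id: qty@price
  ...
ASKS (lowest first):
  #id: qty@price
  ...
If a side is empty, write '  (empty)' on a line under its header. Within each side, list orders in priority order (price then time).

Answer: BIDS (highest first):
  #5: 7@105
  #6: 10@104
  #3: 6@102
  #2: 1@98
ASKS (lowest first):
  (empty)

Derivation:
After op 1 [order #1] limit_sell(price=95, qty=6): fills=none; bids=[-] asks=[#1:6@95]
After op 2 [order #2] limit_buy(price=98, qty=7): fills=#2x#1:6@95; bids=[#2:1@98] asks=[-]
After op 3 [order #3] limit_buy(price=102, qty=10): fills=none; bids=[#3:10@102 #2:1@98] asks=[-]
After op 4 [order #4] market_sell(qty=4): fills=#3x#4:4@102; bids=[#3:6@102 #2:1@98] asks=[-]
After op 5 [order #5] limit_buy(price=105, qty=7): fills=none; bids=[#5:7@105 #3:6@102 #2:1@98] asks=[-]
After op 6 [order #6] limit_buy(price=104, qty=10): fills=none; bids=[#5:7@105 #6:10@104 #3:6@102 #2:1@98] asks=[-]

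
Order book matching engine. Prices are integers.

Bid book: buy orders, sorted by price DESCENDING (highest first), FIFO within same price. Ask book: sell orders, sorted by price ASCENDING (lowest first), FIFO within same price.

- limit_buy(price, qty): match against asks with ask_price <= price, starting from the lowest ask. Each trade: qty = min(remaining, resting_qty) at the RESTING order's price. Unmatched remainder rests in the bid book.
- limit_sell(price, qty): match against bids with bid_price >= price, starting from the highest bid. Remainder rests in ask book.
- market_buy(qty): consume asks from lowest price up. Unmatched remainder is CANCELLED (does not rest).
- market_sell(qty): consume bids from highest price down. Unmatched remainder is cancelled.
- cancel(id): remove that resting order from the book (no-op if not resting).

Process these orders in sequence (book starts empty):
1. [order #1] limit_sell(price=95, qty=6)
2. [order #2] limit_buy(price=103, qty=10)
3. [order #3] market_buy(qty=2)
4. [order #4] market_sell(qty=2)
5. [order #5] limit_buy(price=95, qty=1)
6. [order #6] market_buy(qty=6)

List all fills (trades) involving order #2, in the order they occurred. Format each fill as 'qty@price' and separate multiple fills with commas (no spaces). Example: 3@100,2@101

Answer: 6@95,2@103

Derivation:
After op 1 [order #1] limit_sell(price=95, qty=6): fills=none; bids=[-] asks=[#1:6@95]
After op 2 [order #2] limit_buy(price=103, qty=10): fills=#2x#1:6@95; bids=[#2:4@103] asks=[-]
After op 3 [order #3] market_buy(qty=2): fills=none; bids=[#2:4@103] asks=[-]
After op 4 [order #4] market_sell(qty=2): fills=#2x#4:2@103; bids=[#2:2@103] asks=[-]
After op 5 [order #5] limit_buy(price=95, qty=1): fills=none; bids=[#2:2@103 #5:1@95] asks=[-]
After op 6 [order #6] market_buy(qty=6): fills=none; bids=[#2:2@103 #5:1@95] asks=[-]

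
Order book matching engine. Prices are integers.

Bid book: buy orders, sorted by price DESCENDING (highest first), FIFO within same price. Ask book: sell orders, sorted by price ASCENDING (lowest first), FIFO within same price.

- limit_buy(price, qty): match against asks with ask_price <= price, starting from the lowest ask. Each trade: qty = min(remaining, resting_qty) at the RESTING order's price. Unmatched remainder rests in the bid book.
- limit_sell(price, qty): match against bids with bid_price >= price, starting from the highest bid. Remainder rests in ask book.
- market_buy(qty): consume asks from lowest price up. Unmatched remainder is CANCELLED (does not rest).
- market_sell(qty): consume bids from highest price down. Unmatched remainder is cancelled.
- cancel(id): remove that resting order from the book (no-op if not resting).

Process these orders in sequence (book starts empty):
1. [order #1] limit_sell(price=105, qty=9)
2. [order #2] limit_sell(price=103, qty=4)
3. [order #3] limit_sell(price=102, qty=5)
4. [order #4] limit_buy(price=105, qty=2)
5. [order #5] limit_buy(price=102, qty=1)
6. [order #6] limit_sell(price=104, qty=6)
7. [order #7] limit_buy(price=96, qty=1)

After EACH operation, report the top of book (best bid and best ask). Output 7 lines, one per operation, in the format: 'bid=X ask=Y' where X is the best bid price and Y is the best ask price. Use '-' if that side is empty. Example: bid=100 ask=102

Answer: bid=- ask=105
bid=- ask=103
bid=- ask=102
bid=- ask=102
bid=- ask=102
bid=- ask=102
bid=96 ask=102

Derivation:
After op 1 [order #1] limit_sell(price=105, qty=9): fills=none; bids=[-] asks=[#1:9@105]
After op 2 [order #2] limit_sell(price=103, qty=4): fills=none; bids=[-] asks=[#2:4@103 #1:9@105]
After op 3 [order #3] limit_sell(price=102, qty=5): fills=none; bids=[-] asks=[#3:5@102 #2:4@103 #1:9@105]
After op 4 [order #4] limit_buy(price=105, qty=2): fills=#4x#3:2@102; bids=[-] asks=[#3:3@102 #2:4@103 #1:9@105]
After op 5 [order #5] limit_buy(price=102, qty=1): fills=#5x#3:1@102; bids=[-] asks=[#3:2@102 #2:4@103 #1:9@105]
After op 6 [order #6] limit_sell(price=104, qty=6): fills=none; bids=[-] asks=[#3:2@102 #2:4@103 #6:6@104 #1:9@105]
After op 7 [order #7] limit_buy(price=96, qty=1): fills=none; bids=[#7:1@96] asks=[#3:2@102 #2:4@103 #6:6@104 #1:9@105]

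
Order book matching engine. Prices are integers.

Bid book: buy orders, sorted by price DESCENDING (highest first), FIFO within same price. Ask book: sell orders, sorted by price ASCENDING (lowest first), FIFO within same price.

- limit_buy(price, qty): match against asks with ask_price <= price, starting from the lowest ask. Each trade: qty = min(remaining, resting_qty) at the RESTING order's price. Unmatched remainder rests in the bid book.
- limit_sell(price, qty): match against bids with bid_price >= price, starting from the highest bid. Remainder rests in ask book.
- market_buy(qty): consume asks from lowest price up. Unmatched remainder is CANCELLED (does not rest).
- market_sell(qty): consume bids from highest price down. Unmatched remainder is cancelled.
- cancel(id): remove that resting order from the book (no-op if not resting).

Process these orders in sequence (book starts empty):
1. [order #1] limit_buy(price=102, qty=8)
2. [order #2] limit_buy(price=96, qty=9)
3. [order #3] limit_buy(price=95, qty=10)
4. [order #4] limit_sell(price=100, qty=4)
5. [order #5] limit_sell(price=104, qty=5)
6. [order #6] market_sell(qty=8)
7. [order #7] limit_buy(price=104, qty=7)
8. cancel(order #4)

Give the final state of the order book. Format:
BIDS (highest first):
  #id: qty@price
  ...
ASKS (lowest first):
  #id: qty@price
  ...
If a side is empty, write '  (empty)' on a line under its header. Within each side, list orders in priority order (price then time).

Answer: BIDS (highest first):
  #7: 2@104
  #2: 5@96
  #3: 10@95
ASKS (lowest first):
  (empty)

Derivation:
After op 1 [order #1] limit_buy(price=102, qty=8): fills=none; bids=[#1:8@102] asks=[-]
After op 2 [order #2] limit_buy(price=96, qty=9): fills=none; bids=[#1:8@102 #2:9@96] asks=[-]
After op 3 [order #3] limit_buy(price=95, qty=10): fills=none; bids=[#1:8@102 #2:9@96 #3:10@95] asks=[-]
After op 4 [order #4] limit_sell(price=100, qty=4): fills=#1x#4:4@102; bids=[#1:4@102 #2:9@96 #3:10@95] asks=[-]
After op 5 [order #5] limit_sell(price=104, qty=5): fills=none; bids=[#1:4@102 #2:9@96 #3:10@95] asks=[#5:5@104]
After op 6 [order #6] market_sell(qty=8): fills=#1x#6:4@102 #2x#6:4@96; bids=[#2:5@96 #3:10@95] asks=[#5:5@104]
After op 7 [order #7] limit_buy(price=104, qty=7): fills=#7x#5:5@104; bids=[#7:2@104 #2:5@96 #3:10@95] asks=[-]
After op 8 cancel(order #4): fills=none; bids=[#7:2@104 #2:5@96 #3:10@95] asks=[-]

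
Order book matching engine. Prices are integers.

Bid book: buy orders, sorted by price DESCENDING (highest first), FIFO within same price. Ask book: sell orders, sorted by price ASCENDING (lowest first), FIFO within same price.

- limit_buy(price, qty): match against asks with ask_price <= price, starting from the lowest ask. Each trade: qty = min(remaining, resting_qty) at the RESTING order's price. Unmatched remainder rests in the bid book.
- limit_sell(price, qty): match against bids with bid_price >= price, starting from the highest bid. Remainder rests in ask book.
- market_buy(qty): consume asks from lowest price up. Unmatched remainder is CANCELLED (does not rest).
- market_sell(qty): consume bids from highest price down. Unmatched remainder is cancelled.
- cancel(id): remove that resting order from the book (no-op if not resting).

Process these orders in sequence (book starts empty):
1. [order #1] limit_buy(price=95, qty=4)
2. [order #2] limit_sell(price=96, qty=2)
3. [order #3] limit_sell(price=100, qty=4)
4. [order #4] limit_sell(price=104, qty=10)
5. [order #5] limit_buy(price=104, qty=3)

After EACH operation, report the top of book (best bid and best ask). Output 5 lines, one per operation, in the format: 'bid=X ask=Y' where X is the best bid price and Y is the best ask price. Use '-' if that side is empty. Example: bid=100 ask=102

Answer: bid=95 ask=-
bid=95 ask=96
bid=95 ask=96
bid=95 ask=96
bid=95 ask=100

Derivation:
After op 1 [order #1] limit_buy(price=95, qty=4): fills=none; bids=[#1:4@95] asks=[-]
After op 2 [order #2] limit_sell(price=96, qty=2): fills=none; bids=[#1:4@95] asks=[#2:2@96]
After op 3 [order #3] limit_sell(price=100, qty=4): fills=none; bids=[#1:4@95] asks=[#2:2@96 #3:4@100]
After op 4 [order #4] limit_sell(price=104, qty=10): fills=none; bids=[#1:4@95] asks=[#2:2@96 #3:4@100 #4:10@104]
After op 5 [order #5] limit_buy(price=104, qty=3): fills=#5x#2:2@96 #5x#3:1@100; bids=[#1:4@95] asks=[#3:3@100 #4:10@104]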